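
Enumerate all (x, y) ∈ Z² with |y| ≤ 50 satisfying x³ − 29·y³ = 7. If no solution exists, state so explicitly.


The equation is x³ - 29y³ = 7. For fixed y, x³ = 29·y³ + 7, so a solution requires the RHS to be a perfect cube.
Strategy: iterate y from -50 to 50, compute RHS = 29·y³ + 7, and check whether it is a (positive or negative) perfect cube.
Check small values of y:
  y = 0: RHS = 7 is not a perfect cube.
  y = 1: RHS = 36 is not a perfect cube.
  y = -1: RHS = -22 is not a perfect cube.
  y = 2: RHS = 239 is not a perfect cube.
  y = -2: RHS = -225 is not a perfect cube.
  y = 3: RHS = 790 is not a perfect cube.
  y = -3: RHS = -776 is not a perfect cube.
Continuing the search up to |y| = 50 finds no solutions either.
No (x, y) in the scanned range satisfies the equation.

No integer solutions with |y| ≤ 50.


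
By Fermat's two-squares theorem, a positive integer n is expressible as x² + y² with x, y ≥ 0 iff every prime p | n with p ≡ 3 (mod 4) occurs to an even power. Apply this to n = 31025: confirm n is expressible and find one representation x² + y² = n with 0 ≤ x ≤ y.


Step 1: Factor n = 31025 = 5^2 · 17 · 73.
Step 2: Check the mod-4 condition on each prime factor: 5 ≡ 1 (mod 4), exponent 2; 17 ≡ 1 (mod 4), exponent 1; 73 ≡ 1 (mod 4), exponent 1.
All primes ≡ 3 (mod 4) appear to even exponent (or don't appear), so by the two-squares theorem n IS expressible as a sum of two squares.
Step 3: Build a representation. Group n = k² · m with k = 5 and m = 17 · 73 = 1241 (a product of primes ≡ 1 (mod 4)); a representation of m scales to one of n via (k·x)² + (k·y)² = k²(x² + y²). Each prime p ≡ 1 (mod 4) is itself a sum of two squares; find a² by testing p − a² for a perfect square:
  17: 17 − 1² = 16 = 4² ⇒ 17 = 1² + 4².
  73: 73 − 1² = 72, 73 − 2² = 69, 73 − 3² = 64 = 8² ⇒ 73 = 3² + 8².
  Combine using the Brahmagupta–Fibonacci identity (a² + b²)(c² + d²) = (ac − bd)² + (ad + bc)² = (ac + bd)² + (ad − bc)²:
  17 · 73 = 1241: from (1² + 4²)(3² + 8²), take (1·3 − 4·8, 1·8 + 4·3) = (3 − 32, 8 + 12) = (-29, 20); dropping signs (only squares matter) gives (29, 20); check 29² + 20² = 841 + 400 = 1241 ✓.
  Scale by k = 5: (5·29, 5·20) = (145, 100).
Step 4: Order so x ≤ y and verify: 100² + 145² = 10000 + 21025 = 31025 = n. ✓

n = 31025 = 100² + 145² (one valid representation with x ≤ y).


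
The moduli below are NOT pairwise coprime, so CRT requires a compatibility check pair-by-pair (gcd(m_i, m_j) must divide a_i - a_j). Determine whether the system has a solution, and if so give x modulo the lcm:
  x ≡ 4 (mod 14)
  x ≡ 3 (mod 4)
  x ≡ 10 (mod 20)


Moduli 14, 4, 20 are not pairwise coprime, so CRT works modulo lcm(m_i) when all pairwise compatibility conditions hold.
Pairwise compatibility: gcd(m_i, m_j) must divide a_i - a_j for every pair.
Merge one congruence at a time:
  Start: x ≡ 4 (mod 14).
  Combine with x ≡ 3 (mod 4): gcd(14, 4) = 2, and 3 - 4 = -1 is NOT divisible by 2.
    ⇒ system is inconsistent (no integer solution).

No solution (the system is inconsistent).


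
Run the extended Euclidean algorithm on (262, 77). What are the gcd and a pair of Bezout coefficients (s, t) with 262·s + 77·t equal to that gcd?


Euclidean algorithm on (262, 77) — divide until remainder is 0:
  262 = 3 · 77 + 31
  77 = 2 · 31 + 15
  31 = 2 · 15 + 1
  15 = 15 · 1 + 0
gcd(262, 77) = 1.
Track Bezout coefficients alongside the remainders: start with r₀ = 262 = a·1 + b·0 (s = 1, t = 0) and r₁ = 77 = a·0 + b·1 (s = 0, t = 1); each new remainder r_{k+1} = r_{k-1} − q_k·r_k inherits s_{k+1} = s_{k-1} − q_k·s_k, t_{k+1} = t_{k-1} − q_k·t_k, so r_k = a·s_k + b·t_k at every step:
  q = 3: r = 31, s = 1 − 3·0 = 1, t = 0 − 3·1 = -3  (check: 262·1 + 77·(-3) = 31)
  q = 2: r = 15, s = 0 − 2·1 = -2, t = 1 − 2·(-3) = 7  (check: 262·(-2) + 77·7 = 15)
  q = 2: r = 1, s = 1 − 2·(-2) = 5, t = -3 − 2·7 = -17  (check: 262·5 + 77·(-17) = 1)
The row with r = 1 (the gcd) gives the Bezout coefficients s = 5, t = -17.
Result: 262 · (5) + 77 · (-17) = 1.

gcd(262, 77) = 1; s = 5, t = -17 (check: 262·5 + 77·(-17) = 1).


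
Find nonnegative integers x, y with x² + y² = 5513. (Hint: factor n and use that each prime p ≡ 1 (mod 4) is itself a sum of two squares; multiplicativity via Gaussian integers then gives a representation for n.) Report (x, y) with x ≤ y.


Step 1: Factor n = 5513 = 37 · 149.
Step 2: Check the mod-4 condition on each prime factor: 37 ≡ 1 (mod 4), exponent 1; 149 ≡ 1 (mod 4), exponent 1.
All primes ≡ 3 (mod 4) appear to even exponent (or don't appear), so by the two-squares theorem n IS expressible as a sum of two squares.
Step 3: Build a representation. Here n = 37 · 149 is a product of primes ≡ 1 (mod 4). Each prime p ≡ 1 (mod 4) is itself a sum of two squares; find a² by testing p − a² for a perfect square:
  37: 37 − 1² = 36 = 6² ⇒ 37 = 1² + 6².
  149: 149 − 1² = 148, 149 − 2² = 145, 149 − 3² = 140, 149 − 4² = 133, 149 − 5² = 124, 149 − 6² = 113, 149 − 7² = 100 = 10² ⇒ 149 = 7² + 10².
  Combine using the Brahmagupta–Fibonacci identity (a² + b²)(c² + d²) = (ac − bd)² + (ad + bc)² = (ac + bd)² + (ad − bc)²:
  37 · 149 = 5513: from (1² + 6²)(7² + 10²), take (1·7 − 6·10, 1·10 + 6·7) = (7 − 60, 10 + 42) = (-53, 52); dropping signs (only squares matter) gives (53, 52); check 53² + 52² = 2809 + 2704 = 5513 ✓.
Step 4: Order so x ≤ y and verify: 52² + 53² = 2704 + 2809 = 5513 = n. ✓

n = 5513 = 52² + 53² (one valid representation with x ≤ y).


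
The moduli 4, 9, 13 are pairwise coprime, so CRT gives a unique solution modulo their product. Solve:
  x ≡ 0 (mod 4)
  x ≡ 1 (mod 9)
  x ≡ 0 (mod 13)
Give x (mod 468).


Moduli 4, 9, 13 are pairwise coprime; by CRT there is a unique solution modulo M = 4 · 9 · 13 = 468.
Solve pairwise, accumulating the modulus:
  Start with x ≡ 0 (mod 4).
  Combine with x ≡ 1 (mod 9): since gcd(4, 9) = 1, we get a unique residue mod 36.
    Write x = 0 + 4·t and substitute into x ≡ 1 (mod 9): 4·t ≡ 1 − 0 = 1 (mod 9).
    The inverse of 4 mod 9 is 7 (since 4·7 = 28 = 3·9 + 1), so t ≡ 7·1 = 7 ≡ 7 (mod 9).
    Then x = 0 + 4·7 = 28, valid modulo lcm(4, 9) = 36: x ≡ 28 (mod 36).
  Combine with x ≡ 0 (mod 13): since gcd(36, 13) = 1, we get a unique residue mod 468.
    Write x = 28 + 36·t and substitute into x ≡ 0 (mod 13): 36·t ≡ 0 − 28 = -28 (mod 13).
    Reduce coefficients mod 13: 10·t ≡ 11 (mod 13).
    The inverse of 10 mod 13 is 4 (since 10·4 = 40 = 3·13 + 1), so t ≡ 4·11 = 44 ≡ 5 (mod 13).
    Then x = 28 + 36·5 = 208, valid modulo lcm(36, 13) = 468: x ≡ 208 (mod 468).
Verify: 208 mod 4 = 0 ✓, 208 mod 9 = 1 ✓, 208 mod 13 = 0 ✓.

x ≡ 208 (mod 468).


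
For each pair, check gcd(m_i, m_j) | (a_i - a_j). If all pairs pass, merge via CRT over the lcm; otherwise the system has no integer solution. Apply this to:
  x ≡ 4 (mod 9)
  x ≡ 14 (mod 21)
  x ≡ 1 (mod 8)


Moduli 9, 21, 8 are not pairwise coprime, so CRT works modulo lcm(m_i) when all pairwise compatibility conditions hold.
Pairwise compatibility: gcd(m_i, m_j) must divide a_i - a_j for every pair.
Merge one congruence at a time:
  Start: x ≡ 4 (mod 9).
  Combine with x ≡ 14 (mod 21): gcd(9, 21) = 3, and 14 - 4 = 10 is NOT divisible by 3.
    ⇒ system is inconsistent (no integer solution).

No solution (the system is inconsistent).


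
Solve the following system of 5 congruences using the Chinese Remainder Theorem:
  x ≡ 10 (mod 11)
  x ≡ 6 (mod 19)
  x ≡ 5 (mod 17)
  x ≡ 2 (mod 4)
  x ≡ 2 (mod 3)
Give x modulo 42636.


Product of moduli M = 11 · 19 · 17 · 4 · 3 = 42636.
Merge one congruence at a time:
  Start: x ≡ 10 (mod 11).
  Combine with x ≡ 6 (mod 19); new modulus lcm = 209.
    Write x = 10 + 11·t and substitute into x ≡ 6 (mod 19): 11·t ≡ 6 − 10 = -4 (mod 19).
    Reduce coefficients mod 19: 11·t ≡ 15 (mod 19).
    The inverse of 11 mod 19 is 7 (since 11·7 = 77 = 4·19 + 1), so t ≡ 7·15 = 105 ≡ 10 (mod 19).
    Then x = 10 + 11·10 = 120, valid modulo lcm(11, 19) = 209: x ≡ 120 (mod 209).
  Combine with x ≡ 5 (mod 17); new modulus lcm = 3553.
    Write x = 120 + 209·t and substitute into x ≡ 5 (mod 17): 209·t ≡ 5 − 120 = -115 (mod 17).
    Reduce coefficients mod 17: 5·t ≡ 4 (mod 17).
    The inverse of 5 mod 17 is 7 (since 5·7 = 35 = 2·17 + 1), so t ≡ 7·4 = 28 ≡ 11 (mod 17).
    Then x = 120 + 209·11 = 2419, valid modulo lcm(209, 17) = 3553: x ≡ 2419 (mod 3553).
  Combine with x ≡ 2 (mod 4); new modulus lcm = 14212.
    Write x = 2419 + 3553·t and substitute into x ≡ 2 (mod 4): 3553·t ≡ 2 − 2419 = -2417 (mod 4).
    Reduce coefficients mod 4: 1·t ≡ 3 (mod 4).
    So t ≡ 3 (mod 4).
    Then x = 2419 + 3553·3 = 13078, valid modulo lcm(3553, 4) = 14212: x ≡ 13078 (mod 14212).
  Combine with x ≡ 2 (mod 3); new modulus lcm = 42636.
    Write x = 13078 + 14212·t and substitute into x ≡ 2 (mod 3): 14212·t ≡ 2 − 13078 = -13076 (mod 3).
    Reduce coefficients mod 3: 1·t ≡ 1 (mod 3).
    So t ≡ 1 (mod 3).
    Then x = 13078 + 14212·1 = 27290, valid modulo lcm(14212, 3) = 42636: x ≡ 27290 (mod 42636).
Verify against each original: 27290 mod 11 = 10, 27290 mod 19 = 6, 27290 mod 17 = 5, 27290 mod 4 = 2, 27290 mod 3 = 2.

x ≡ 27290 (mod 42636).


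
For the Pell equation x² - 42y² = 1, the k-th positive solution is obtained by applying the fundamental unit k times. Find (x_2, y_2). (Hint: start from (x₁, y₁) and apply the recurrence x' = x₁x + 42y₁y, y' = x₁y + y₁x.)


Step 1: Find the fundamental solution (x₁, y₁) of x² - 42y² = 1.
  Expand √42 as a continued fraction. a₀ = ⌊√42⌋ = 6; iterate m_{k+1} = d_k·a_k − m_k, d_{k+1} = (42 − m_{k+1}²)/d_k, a_{k+1} = ⌊(a₀ + m_{k+1})/d_{k+1}⌋ (starting m₀ = 0, d₀ = 1), with convergents p_k = a_k·p_{k-1} + p_{k-2}, q_k = a_k·q_{k-1} + q_{k-2} (p₋₁ = 1, q₋₁ = 0):
  k = 0: a₀ = 6; p₀/q₀ = 6/1; p₀² − 42·q₀² = 36 − 42 = -6.
  k = 1: m = 6, d = 6, a = ⌊(6 + 6)/6⌋ = 2; p/q = (2·6 + 1)/(2·1 + 0) = 13/2; p² − 42·q² = 169 − 168 = 1.
  The first convergent with p² − 42·q² = 1 gives the fundamental solution (x₁, y₁) = (13, 2).
Step 2: Apply the recurrence (x_{n+1}, y_{n+1}) = (x₁x_n + 42y₁y_n, x₁y_n + y₁x_n) repeatedly.
  From (x_1, y_1) = (13, 2): x_2 = 13·13 + 42·2·2 = 337; y_2 = 13·2 + 2·13 = 52.
Step 3: Verify x_2² - 42·y_2² = 113569 - 113568 = 1 (should be 1). ✓

(x_1, y_1) = (13, 2); (x_2, y_2) = (337, 52).


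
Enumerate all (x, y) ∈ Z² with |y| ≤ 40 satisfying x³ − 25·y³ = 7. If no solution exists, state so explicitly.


The equation is x³ - 25y³ = 7. For fixed y, x³ = 25·y³ + 7, so a solution requires the RHS to be a perfect cube.
Strategy: iterate y from -40 to 40, compute RHS = 25·y³ + 7, and check whether it is a (positive or negative) perfect cube.
Check small values of y:
  y = 0: RHS = 7 is not a perfect cube.
  y = 1: RHS = 32 is not a perfect cube.
  y = -1: RHS = -18 is not a perfect cube.
  y = 2: RHS = 207 is not a perfect cube.
  y = -2: RHS = -193 is not a perfect cube.
  y = 3: RHS = 682 is not a perfect cube.
  y = -3: RHS = -668 is not a perfect cube.
Continuing the search up to |y| = 40 finds no solutions either.
No (x, y) in the scanned range satisfies the equation.

No integer solutions with |y| ≤ 40.


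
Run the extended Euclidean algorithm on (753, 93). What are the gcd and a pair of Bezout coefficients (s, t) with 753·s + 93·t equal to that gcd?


Euclidean algorithm on (753, 93) — divide until remainder is 0:
  753 = 8 · 93 + 9
  93 = 10 · 9 + 3
  9 = 3 · 3 + 0
gcd(753, 93) = 3.
Track Bezout coefficients alongside the remainders: start with r₀ = 753 = a·1 + b·0 (s = 1, t = 0) and r₁ = 93 = a·0 + b·1 (s = 0, t = 1); each new remainder r_{k+1} = r_{k-1} − q_k·r_k inherits s_{k+1} = s_{k-1} − q_k·s_k, t_{k+1} = t_{k-1} − q_k·t_k, so r_k = a·s_k + b·t_k at every step:
  q = 8: r = 9, s = 1 − 8·0 = 1, t = 0 − 8·1 = -8  (check: 753·1 + 93·(-8) = 9)
  q = 10: r = 3, s = 0 − 10·1 = -10, t = 1 − 10·(-8) = 81  (check: 753·(-10) + 93·81 = 3)
The row with r = 3 (the gcd) gives the Bezout coefficients s = -10, t = 81.
Result: 753 · (-10) + 93 · (81) = 3.

gcd(753, 93) = 3; s = -10, t = 81 (check: 753·(-10) + 93·81 = 3).


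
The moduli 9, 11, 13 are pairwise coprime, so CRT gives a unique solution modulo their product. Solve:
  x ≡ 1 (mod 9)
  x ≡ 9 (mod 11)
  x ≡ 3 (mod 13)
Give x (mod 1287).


Moduli 9, 11, 13 are pairwise coprime; by CRT there is a unique solution modulo M = 9 · 11 · 13 = 1287.
Solve pairwise, accumulating the modulus:
  Start with x ≡ 1 (mod 9).
  Combine with x ≡ 9 (mod 11): since gcd(9, 11) = 1, we get a unique residue mod 99.
    Write x = 1 + 9·t and substitute into x ≡ 9 (mod 11): 9·t ≡ 9 − 1 = 8 (mod 11).
    The inverse of 9 mod 11 is 5 (since 9·5 = 45 = 4·11 + 1), so t ≡ 5·8 = 40 ≡ 7 (mod 11).
    Then x = 1 + 9·7 = 64, valid modulo lcm(9, 11) = 99: x ≡ 64 (mod 99).
  Combine with x ≡ 3 (mod 13): since gcd(99, 13) = 1, we get a unique residue mod 1287.
    Write x = 64 + 99·t and substitute into x ≡ 3 (mod 13): 99·t ≡ 3 − 64 = -61 (mod 13).
    Reduce coefficients mod 13: 8·t ≡ 4 (mod 13).
    The inverse of 8 mod 13 is 5 (since 8·5 = 40 = 3·13 + 1), so t ≡ 5·4 = 20 ≡ 7 (mod 13).
    Then x = 64 + 99·7 = 757, valid modulo lcm(99, 13) = 1287: x ≡ 757 (mod 1287).
Verify: 757 mod 9 = 1 ✓, 757 mod 11 = 9 ✓, 757 mod 13 = 3 ✓.

x ≡ 757 (mod 1287).


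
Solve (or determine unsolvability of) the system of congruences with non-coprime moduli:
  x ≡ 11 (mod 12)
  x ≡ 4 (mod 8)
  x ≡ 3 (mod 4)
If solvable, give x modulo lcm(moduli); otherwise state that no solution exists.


Moduli 12, 8, 4 are not pairwise coprime, so CRT works modulo lcm(m_i) when all pairwise compatibility conditions hold.
Pairwise compatibility: gcd(m_i, m_j) must divide a_i - a_j for every pair.
Merge one congruence at a time:
  Start: x ≡ 11 (mod 12).
  Combine with x ≡ 4 (mod 8): gcd(12, 8) = 4, and 4 - 11 = -7 is NOT divisible by 4.
    ⇒ system is inconsistent (no integer solution).

No solution (the system is inconsistent).


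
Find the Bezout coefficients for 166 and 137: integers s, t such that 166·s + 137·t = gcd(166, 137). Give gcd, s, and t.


Euclidean algorithm on (166, 137) — divide until remainder is 0:
  166 = 1 · 137 + 29
  137 = 4 · 29 + 21
  29 = 1 · 21 + 8
  21 = 2 · 8 + 5
  8 = 1 · 5 + 3
  5 = 1 · 3 + 2
  3 = 1 · 2 + 1
  2 = 2 · 1 + 0
gcd(166, 137) = 1.
Track Bezout coefficients alongside the remainders: start with r₀ = 166 = a·1 + b·0 (s = 1, t = 0) and r₁ = 137 = a·0 + b·1 (s = 0, t = 1); each new remainder r_{k+1} = r_{k-1} − q_k·r_k inherits s_{k+1} = s_{k-1} − q_k·s_k, t_{k+1} = t_{k-1} − q_k·t_k, so r_k = a·s_k + b·t_k at every step:
  q = 1: r = 29, s = 1 − 1·0 = 1, t = 0 − 1·1 = -1  (check: 166·1 + 137·(-1) = 29)
  q = 4: r = 21, s = 0 − 4·1 = -4, t = 1 − 4·(-1) = 5  (check: 166·(-4) + 137·5 = 21)
  q = 1: r = 8, s = 1 − 1·(-4) = 5, t = -1 − 1·5 = -6  (check: 166·5 + 137·(-6) = 8)
  q = 2: r = 5, s = -4 − 2·5 = -14, t = 5 − 2·(-6) = 17  (check: 166·(-14) + 137·17 = 5)
  q = 1: r = 3, s = 5 − 1·(-14) = 19, t = -6 − 1·17 = -23  (check: 166·19 + 137·(-23) = 3)
  q = 1: r = 2, s = -14 − 1·19 = -33, t = 17 − 1·(-23) = 40  (check: 166·(-33) + 137·40 = 2)
  q = 1: r = 1, s = 19 − 1·(-33) = 52, t = -23 − 1·40 = -63  (check: 166·52 + 137·(-63) = 1)
The row with r = 1 (the gcd) gives the Bezout coefficients s = 52, t = -63.
Result: 166 · (52) + 137 · (-63) = 1.

gcd(166, 137) = 1; s = 52, t = -63 (check: 166·52 + 137·(-63) = 1).


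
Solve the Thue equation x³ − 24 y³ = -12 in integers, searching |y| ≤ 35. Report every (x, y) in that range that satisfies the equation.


The equation is x³ - 24y³ = -12. For fixed y, x³ = 24·y³ − 12, so a solution requires the RHS to be a perfect cube.
Strategy: iterate y from -35 to 35, compute RHS = 24·y³ − 12, and check whether it is a (positive or negative) perfect cube.
Check small values of y:
  y = 0: RHS = -12 is not a perfect cube.
  y = 1: RHS = 12 is not a perfect cube.
  y = -1: RHS = -36 is not a perfect cube.
  y = 2: RHS = 180 is not a perfect cube.
  y = -2: RHS = -204 is not a perfect cube.
  y = 3: RHS = 636 is not a perfect cube.
  y = -3: RHS = -660 is not a perfect cube.
Continuing the search up to |y| = 35 finds no solutions either.
No (x, y) in the scanned range satisfies the equation.

No integer solutions with |y| ≤ 35.


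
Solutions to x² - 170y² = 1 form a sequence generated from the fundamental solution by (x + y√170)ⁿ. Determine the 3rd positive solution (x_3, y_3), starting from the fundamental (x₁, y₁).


Step 1: Find the fundamental solution (x₁, y₁) of x² - 170y² = 1.
  Expand √170 as a continued fraction. a₀ = ⌊√170⌋ = 13; iterate m_{k+1} = d_k·a_k − m_k, d_{k+1} = (170 − m_{k+1}²)/d_k, a_{k+1} = ⌊(a₀ + m_{k+1})/d_{k+1}⌋ (starting m₀ = 0, d₀ = 1), with convergents p_k = a_k·p_{k-1} + p_{k-2}, q_k = a_k·q_{k-1} + q_{k-2} (p₋₁ = 1, q₋₁ = 0):
  k = 0: a₀ = 13; p₀/q₀ = 13/1; p₀² − 170·q₀² = 169 − 170 = -1.
  k = 1: m = 13, d = 1, a = ⌊(13 + 13)/1⌋ = 26; p/q = (26·13 + 1)/(26·1 + 0) = 339/26; p² − 170·q² = 114921 − 114920 = 1.
  The first convergent with p² − 170·q² = 1 gives the fundamental solution (x₁, y₁) = (339, 26).
Step 2: Apply the recurrence (x_{n+1}, y_{n+1}) = (x₁x_n + 170y₁y_n, x₁y_n + y₁x_n) repeatedly.
  From (x_1, y_1) = (339, 26): x_2 = 339·339 + 170·26·26 = 229841; y_2 = 339·26 + 26·339 = 17628.
  From (x_2, y_2) = (229841, 17628): x_3 = 339·229841 + 170·26·17628 = 155831859; y_3 = 339·17628 + 26·229841 = 11951758.
Step 3: Verify x_3² - 170·y_3² = 24283568279395881 - 24283568279395880 = 1 (should be 1). ✓

(x_1, y_1) = (339, 26); (x_3, y_3) = (155831859, 11951758).


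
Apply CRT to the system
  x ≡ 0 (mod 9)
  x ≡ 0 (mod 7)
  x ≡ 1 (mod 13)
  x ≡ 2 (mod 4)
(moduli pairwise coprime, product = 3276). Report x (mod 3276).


Product of moduli M = 9 · 7 · 13 · 4 = 3276.
Merge one congruence at a time:
  Start: x ≡ 0 (mod 9).
  Combine with x ≡ 0 (mod 7); new modulus lcm = 63.
    Write x = 0 + 9·t and substitute into x ≡ 0 (mod 7): 9·t ≡ 0 − 0 = 0 (mod 7).
    Reduce coefficients mod 7: 2·t ≡ 0 (mod 7).
    The inverse of 2 mod 7 is 4 (since 2·4 = 8 = 1·7 + 1), so t ≡ 4·0 = 0 ≡ 0 (mod 7).
    Then x = 0 + 9·0 = 0, valid modulo lcm(9, 7) = 63: x ≡ 0 (mod 63).
  Combine with x ≡ 1 (mod 13); new modulus lcm = 819.
    Write x = 0 + 63·t and substitute into x ≡ 1 (mod 13): 63·t ≡ 1 − 0 = 1 (mod 13).
    Reduce coefficients mod 13: 11·t ≡ 1 (mod 13).
    The inverse of 11 mod 13 is 6 (since 11·6 = 66 = 5·13 + 1), so t ≡ 6·1 = 6 ≡ 6 (mod 13).
    Then x = 0 + 63·6 = 378, valid modulo lcm(63, 13) = 819: x ≡ 378 (mod 819).
  Combine with x ≡ 2 (mod 4); new modulus lcm = 3276.
    Write x = 378 + 819·t and substitute into x ≡ 2 (mod 4): 819·t ≡ 2 − 378 = -376 (mod 4).
    Reduce coefficients mod 4: 3·t ≡ 0 (mod 4).
    The inverse of 3 mod 4 is 3 (since 3·3 = 9 = 2·4 + 1), so t ≡ 3·0 = 0 ≡ 0 (mod 4).
    Then x = 378 + 819·0 = 378, valid modulo lcm(819, 4) = 3276: x ≡ 378 (mod 3276).
Verify against each original: 378 mod 9 = 0, 378 mod 7 = 0, 378 mod 13 = 1, 378 mod 4 = 2.

x ≡ 378 (mod 3276).


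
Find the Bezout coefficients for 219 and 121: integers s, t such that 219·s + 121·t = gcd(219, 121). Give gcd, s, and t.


Euclidean algorithm on (219, 121) — divide until remainder is 0:
  219 = 1 · 121 + 98
  121 = 1 · 98 + 23
  98 = 4 · 23 + 6
  23 = 3 · 6 + 5
  6 = 1 · 5 + 1
  5 = 5 · 1 + 0
gcd(219, 121) = 1.
Track Bezout coefficients alongside the remainders: start with r₀ = 219 = a·1 + b·0 (s = 1, t = 0) and r₁ = 121 = a·0 + b·1 (s = 0, t = 1); each new remainder r_{k+1} = r_{k-1} − q_k·r_k inherits s_{k+1} = s_{k-1} − q_k·s_k, t_{k+1} = t_{k-1} − q_k·t_k, so r_k = a·s_k + b·t_k at every step:
  q = 1: r = 98, s = 1 − 1·0 = 1, t = 0 − 1·1 = -1  (check: 219·1 + 121·(-1) = 98)
  q = 1: r = 23, s = 0 − 1·1 = -1, t = 1 − 1·(-1) = 2  (check: 219·(-1) + 121·2 = 23)
  q = 4: r = 6, s = 1 − 4·(-1) = 5, t = -1 − 4·2 = -9  (check: 219·5 + 121·(-9) = 6)
  q = 3: r = 5, s = -1 − 3·5 = -16, t = 2 − 3·(-9) = 29  (check: 219·(-16) + 121·29 = 5)
  q = 1: r = 1, s = 5 − 1·(-16) = 21, t = -9 − 1·29 = -38  (check: 219·21 + 121·(-38) = 1)
The row with r = 1 (the gcd) gives the Bezout coefficients s = 21, t = -38.
Result: 219 · (21) + 121 · (-38) = 1.

gcd(219, 121) = 1; s = 21, t = -38 (check: 219·21 + 121·(-38) = 1).


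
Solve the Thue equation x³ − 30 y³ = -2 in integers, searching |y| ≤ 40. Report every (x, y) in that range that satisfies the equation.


The equation is x³ - 30y³ = -2. For fixed y, x³ = 30·y³ − 2, so a solution requires the RHS to be a perfect cube.
Strategy: iterate y from -40 to 40, compute RHS = 30·y³ − 2, and check whether it is a (positive or negative) perfect cube.
Check small values of y:
  y = 0: RHS = -2 is not a perfect cube.
  y = 1: RHS = 28 is not a perfect cube.
  y = -1: RHS = -32 is not a perfect cube.
  y = 2: RHS = 238 is not a perfect cube.
  y = -2: RHS = -242 is not a perfect cube.
  y = 3: RHS = 808 is not a perfect cube.
  y = -3: RHS = -812 is not a perfect cube.
Continuing the search up to |y| = 40 finds no solutions either.
No (x, y) in the scanned range satisfies the equation.

No integer solutions with |y| ≤ 40.


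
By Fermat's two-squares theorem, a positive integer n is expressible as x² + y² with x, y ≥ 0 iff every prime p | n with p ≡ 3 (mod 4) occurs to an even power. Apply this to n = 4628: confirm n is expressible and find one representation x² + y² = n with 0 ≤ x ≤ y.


Step 1: Factor n = 4628 = 2^2 · 13 · 89.
Step 2: Check the mod-4 condition on each prime factor: 2 = 2 (special); 13 ≡ 1 (mod 4), exponent 1; 89 ≡ 1 (mod 4), exponent 1.
All primes ≡ 3 (mod 4) appear to even exponent (or don't appear), so by the two-squares theorem n IS expressible as a sum of two squares.
Step 3: Build a representation. Group n = k² · m with k = 2 and m = 13 · 89 = 1157 (a product of primes ≡ 1 (mod 4)); a representation of m scales to one of n via (k·x)² + (k·y)² = k²(x² + y²). Each prime p ≡ 1 (mod 4) is itself a sum of two squares; find a² by testing p − a² for a perfect square:
  13: 13 − 1² = 12, 13 − 2² = 9 = 3² ⇒ 13 = 2² + 3².
  89: 89 − 1² = 88, 89 − 2² = 85, 89 − 3² = 80, 89 − 4² = 73, 89 − 5² = 64 = 8² ⇒ 89 = 5² + 8².
  Combine using the Brahmagupta–Fibonacci identity (a² + b²)(c² + d²) = (ac − bd)² + (ad + bc)² = (ac + bd)² + (ad − bc)²:
  13 · 89 = 1157: from (2² + 3²)(5² + 8²), take (2·5 − 3·8, 2·8 + 3·5) = (10 − 24, 16 + 15) = (-14, 31); dropping signs (only squares matter) gives (14, 31); check 14² + 31² = 196 + 961 = 1157 ✓.
  Scale by k = 2: (2·14, 2·31) = (28, 62).
Step 4: Order so x ≤ y and verify: 28² + 62² = 784 + 3844 = 4628 = n. ✓

n = 4628 = 28² + 62² (one valid representation with x ≤ y).


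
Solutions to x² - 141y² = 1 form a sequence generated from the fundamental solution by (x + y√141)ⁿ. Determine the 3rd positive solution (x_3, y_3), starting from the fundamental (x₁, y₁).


Step 1: Find the fundamental solution (x₁, y₁) of x² - 141y² = 1.
  Expand √141 as a continued fraction. a₀ = ⌊√141⌋ = 11; iterate m_{k+1} = d_k·a_k − m_k, d_{k+1} = (141 − m_{k+1}²)/d_k, a_{k+1} = ⌊(a₀ + m_{k+1})/d_{k+1}⌋ (starting m₀ = 0, d₀ = 1), with convergents p_k = a_k·p_{k-1} + p_{k-2}, q_k = a_k·q_{k-1} + q_{k-2} (p₋₁ = 1, q₋₁ = 0):
  k = 0: a₀ = 11; p₀/q₀ = 11/1; p₀² − 141·q₀² = 121 − 141 = -20.
  k = 1: m = 11, d = 20, a = ⌊(11 + 11)/20⌋ = 1; p/q = (1·11 + 1)/(1·1 + 0) = 12/1; p² − 141·q² = 144 − 141 = 3.
  k = 2: m = 9, d = 3, a = ⌊(11 + 9)/3⌋ = 6; p/q = (6·12 + 11)/(6·1 + 1) = 83/7; p² − 141·q² = 6889 − 6909 = -20.
  k = 3: m = 9, d = 20, a = ⌊(11 + 9)/20⌋ = 1; p/q = (1·83 + 12)/(1·7 + 1) = 95/8; p² − 141·q² = 9025 − 9024 = 1.
  The first convergent with p² − 141·q² = 1 gives the fundamental solution (x₁, y₁) = (95, 8).
Step 2: Apply the recurrence (x_{n+1}, y_{n+1}) = (x₁x_n + 141y₁y_n, x₁y_n + y₁x_n) repeatedly.
  From (x_1, y_1) = (95, 8): x_2 = 95·95 + 141·8·8 = 18049; y_2 = 95·8 + 8·95 = 1520.
  From (x_2, y_2) = (18049, 1520): x_3 = 95·18049 + 141·8·1520 = 3429215; y_3 = 95·1520 + 8·18049 = 288792.
Step 3: Verify x_3² - 141·y_3² = 11759515516225 - 11759515516224 = 1 (should be 1). ✓

(x_1, y_1) = (95, 8); (x_3, y_3) = (3429215, 288792).


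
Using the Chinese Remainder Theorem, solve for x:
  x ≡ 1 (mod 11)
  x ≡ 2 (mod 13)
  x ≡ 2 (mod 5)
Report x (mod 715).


Moduli 11, 13, 5 are pairwise coprime; by CRT there is a unique solution modulo M = 11 · 13 · 5 = 715.
Solve pairwise, accumulating the modulus:
  Start with x ≡ 1 (mod 11).
  Combine with x ≡ 2 (mod 13): since gcd(11, 13) = 1, we get a unique residue mod 143.
    Write x = 1 + 11·t and substitute into x ≡ 2 (mod 13): 11·t ≡ 2 − 1 = 1 (mod 13).
    The inverse of 11 mod 13 is 6 (since 11·6 = 66 = 5·13 + 1), so t ≡ 6·1 = 6 ≡ 6 (mod 13).
    Then x = 1 + 11·6 = 67, valid modulo lcm(11, 13) = 143: x ≡ 67 (mod 143).
  Combine with x ≡ 2 (mod 5): since gcd(143, 5) = 1, we get a unique residue mod 715.
    Write x = 67 + 143·t and substitute into x ≡ 2 (mod 5): 143·t ≡ 2 − 67 = -65 (mod 5).
    Reduce coefficients mod 5: 3·t ≡ 0 (mod 5).
    The inverse of 3 mod 5 is 2 (since 3·2 = 6 = 1·5 + 1), so t ≡ 2·0 = 0 ≡ 0 (mod 5).
    Then x = 67 + 143·0 = 67, valid modulo lcm(143, 5) = 715: x ≡ 67 (mod 715).
Verify: 67 mod 11 = 1 ✓, 67 mod 13 = 2 ✓, 67 mod 5 = 2 ✓.

x ≡ 67 (mod 715).


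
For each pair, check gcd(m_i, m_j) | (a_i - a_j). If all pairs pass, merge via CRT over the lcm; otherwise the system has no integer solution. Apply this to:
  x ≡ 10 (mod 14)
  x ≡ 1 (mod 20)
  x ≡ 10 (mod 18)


Moduli 14, 20, 18 are not pairwise coprime, so CRT works modulo lcm(m_i) when all pairwise compatibility conditions hold.
Pairwise compatibility: gcd(m_i, m_j) must divide a_i - a_j for every pair.
Merge one congruence at a time:
  Start: x ≡ 10 (mod 14).
  Combine with x ≡ 1 (mod 20): gcd(14, 20) = 2, and 1 - 10 = -9 is NOT divisible by 2.
    ⇒ system is inconsistent (no integer solution).

No solution (the system is inconsistent).


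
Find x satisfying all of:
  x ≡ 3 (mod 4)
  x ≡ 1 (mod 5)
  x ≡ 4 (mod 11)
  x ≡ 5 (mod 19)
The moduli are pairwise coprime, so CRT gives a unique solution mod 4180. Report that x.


Product of moduli M = 4 · 5 · 11 · 19 = 4180.
Merge one congruence at a time:
  Start: x ≡ 3 (mod 4).
  Combine with x ≡ 1 (mod 5); new modulus lcm = 20.
    Write x = 3 + 4·t and substitute into x ≡ 1 (mod 5): 4·t ≡ 1 − 3 = -2 (mod 5).
    Reduce coefficients mod 5: 4·t ≡ 3 (mod 5).
    The inverse of 4 mod 5 is 4 (since 4·4 = 16 = 3·5 + 1), so t ≡ 4·3 = 12 ≡ 2 (mod 5).
    Then x = 3 + 4·2 = 11, valid modulo lcm(4, 5) = 20: x ≡ 11 (mod 20).
  Combine with x ≡ 4 (mod 11); new modulus lcm = 220.
    Write x = 11 + 20·t and substitute into x ≡ 4 (mod 11): 20·t ≡ 4 − 11 = -7 (mod 11).
    Reduce coefficients mod 11: 9·t ≡ 4 (mod 11).
    The inverse of 9 mod 11 is 5 (since 9·5 = 45 = 4·11 + 1), so t ≡ 5·4 = 20 ≡ 9 (mod 11).
    Then x = 11 + 20·9 = 191, valid modulo lcm(20, 11) = 220: x ≡ 191 (mod 220).
  Combine with x ≡ 5 (mod 19); new modulus lcm = 4180.
    Write x = 191 + 220·t and substitute into x ≡ 5 (mod 19): 220·t ≡ 5 − 191 = -186 (mod 19).
    Reduce coefficients mod 19: 11·t ≡ 4 (mod 19).
    The inverse of 11 mod 19 is 7 (since 11·7 = 77 = 4·19 + 1), so t ≡ 7·4 = 28 ≡ 9 (mod 19).
    Then x = 191 + 220·9 = 2171, valid modulo lcm(220, 19) = 4180: x ≡ 2171 (mod 4180).
Verify against each original: 2171 mod 4 = 3, 2171 mod 5 = 1, 2171 mod 11 = 4, 2171 mod 19 = 5.

x ≡ 2171 (mod 4180).


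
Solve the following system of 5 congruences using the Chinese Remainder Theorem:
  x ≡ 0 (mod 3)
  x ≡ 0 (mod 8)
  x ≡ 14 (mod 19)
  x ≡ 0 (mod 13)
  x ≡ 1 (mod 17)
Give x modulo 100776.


Product of moduli M = 3 · 8 · 19 · 13 · 17 = 100776.
Merge one congruence at a time:
  Start: x ≡ 0 (mod 3).
  Combine with x ≡ 0 (mod 8); new modulus lcm = 24.
    Write x = 0 + 3·t and substitute into x ≡ 0 (mod 8): 3·t ≡ 0 − 0 = 0 (mod 8).
    The inverse of 3 mod 8 is 3 (since 3·3 = 9 = 1·8 + 1), so t ≡ 3·0 = 0 ≡ 0 (mod 8).
    Then x = 0 + 3·0 = 0, valid modulo lcm(3, 8) = 24: x ≡ 0 (mod 24).
  Combine with x ≡ 14 (mod 19); new modulus lcm = 456.
    Write x = 0 + 24·t and substitute into x ≡ 14 (mod 19): 24·t ≡ 14 − 0 = 14 (mod 19).
    Reduce coefficients mod 19: 5·t ≡ 14 (mod 19).
    The inverse of 5 mod 19 is 4 (since 5·4 = 20 = 1·19 + 1), so t ≡ 4·14 = 56 ≡ 18 (mod 19).
    Then x = 0 + 24·18 = 432, valid modulo lcm(24, 19) = 456: x ≡ 432 (mod 456).
  Combine with x ≡ 0 (mod 13); new modulus lcm = 5928.
    Write x = 432 + 456·t and substitute into x ≡ 0 (mod 13): 456·t ≡ 0 − 432 = -432 (mod 13).
    Reduce coefficients mod 13: 1·t ≡ 10 (mod 13).
    So t ≡ 10 (mod 13).
    Then x = 432 + 456·10 = 4992, valid modulo lcm(456, 13) = 5928: x ≡ 4992 (mod 5928).
  Combine with x ≡ 1 (mod 17); new modulus lcm = 100776.
    Write x = 4992 + 5928·t and substitute into x ≡ 1 (mod 17): 5928·t ≡ 1 − 4992 = -4991 (mod 17).
    Reduce coefficients mod 17: 12·t ≡ 7 (mod 17).
    The inverse of 12 mod 17 is 10 (since 12·10 = 120 = 7·17 + 1), so t ≡ 10·7 = 70 ≡ 2 (mod 17).
    Then x = 4992 + 5928·2 = 16848, valid modulo lcm(5928, 17) = 100776: x ≡ 16848 (mod 100776).
Verify against each original: 16848 mod 3 = 0, 16848 mod 8 = 0, 16848 mod 19 = 14, 16848 mod 13 = 0, 16848 mod 17 = 1.

x ≡ 16848 (mod 100776).


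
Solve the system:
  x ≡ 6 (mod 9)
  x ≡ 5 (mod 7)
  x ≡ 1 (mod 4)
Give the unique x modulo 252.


Moduli 9, 7, 4 are pairwise coprime; by CRT there is a unique solution modulo M = 9 · 7 · 4 = 252.
Solve pairwise, accumulating the modulus:
  Start with x ≡ 6 (mod 9).
  Combine with x ≡ 5 (mod 7): since gcd(9, 7) = 1, we get a unique residue mod 63.
    Write x = 6 + 9·t and substitute into x ≡ 5 (mod 7): 9·t ≡ 5 − 6 = -1 (mod 7).
    Reduce coefficients mod 7: 2·t ≡ 6 (mod 7).
    The inverse of 2 mod 7 is 4 (since 2·4 = 8 = 1·7 + 1), so t ≡ 4·6 = 24 ≡ 3 (mod 7).
    Then x = 6 + 9·3 = 33, valid modulo lcm(9, 7) = 63: x ≡ 33 (mod 63).
  Combine with x ≡ 1 (mod 4): since gcd(63, 4) = 1, we get a unique residue mod 252.
    Write x = 33 + 63·t and substitute into x ≡ 1 (mod 4): 63·t ≡ 1 − 33 = -32 (mod 4).
    Reduce coefficients mod 4: 3·t ≡ 0 (mod 4).
    The inverse of 3 mod 4 is 3 (since 3·3 = 9 = 2·4 + 1), so t ≡ 3·0 = 0 ≡ 0 (mod 4).
    Then x = 33 + 63·0 = 33, valid modulo lcm(63, 4) = 252: x ≡ 33 (mod 252).
Verify: 33 mod 9 = 6 ✓, 33 mod 7 = 5 ✓, 33 mod 4 = 1 ✓.

x ≡ 33 (mod 252).


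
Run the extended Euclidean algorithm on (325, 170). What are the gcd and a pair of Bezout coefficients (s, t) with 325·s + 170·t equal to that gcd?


Euclidean algorithm on (325, 170) — divide until remainder is 0:
  325 = 1 · 170 + 155
  170 = 1 · 155 + 15
  155 = 10 · 15 + 5
  15 = 3 · 5 + 0
gcd(325, 170) = 5.
Track Bezout coefficients alongside the remainders: start with r₀ = 325 = a·1 + b·0 (s = 1, t = 0) and r₁ = 170 = a·0 + b·1 (s = 0, t = 1); each new remainder r_{k+1} = r_{k-1} − q_k·r_k inherits s_{k+1} = s_{k-1} − q_k·s_k, t_{k+1} = t_{k-1} − q_k·t_k, so r_k = a·s_k + b·t_k at every step:
  q = 1: r = 155, s = 1 − 1·0 = 1, t = 0 − 1·1 = -1  (check: 325·1 + 170·(-1) = 155)
  q = 1: r = 15, s = 0 − 1·1 = -1, t = 1 − 1·(-1) = 2  (check: 325·(-1) + 170·2 = 15)
  q = 10: r = 5, s = 1 − 10·(-1) = 11, t = -1 − 10·2 = -21  (check: 325·11 + 170·(-21) = 5)
The row with r = 5 (the gcd) gives the Bezout coefficients s = 11, t = -21.
Result: 325 · (11) + 170 · (-21) = 5.

gcd(325, 170) = 5; s = 11, t = -21 (check: 325·11 + 170·(-21) = 5).


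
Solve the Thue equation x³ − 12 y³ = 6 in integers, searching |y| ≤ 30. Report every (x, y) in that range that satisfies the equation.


The equation is x³ - 12y³ = 6. For fixed y, x³ = 12·y³ + 6, so a solution requires the RHS to be a perfect cube.
Strategy: iterate y from -30 to 30, compute RHS = 12·y³ + 6, and check whether it is a (positive or negative) perfect cube.
Check small values of y:
  y = 0: RHS = 6 is not a perfect cube.
  y = 1: RHS = 18 is not a perfect cube.
  y = -1: RHS = -6 is not a perfect cube.
  y = 2: RHS = 102 is not a perfect cube.
  y = -2: RHS = -90 is not a perfect cube.
  y = 3: RHS = 330 is not a perfect cube.
  y = -3: RHS = -318 is not a perfect cube.
Continuing the search up to |y| = 30 finds no solutions either.
No (x, y) in the scanned range satisfies the equation.

No integer solutions with |y| ≤ 30.


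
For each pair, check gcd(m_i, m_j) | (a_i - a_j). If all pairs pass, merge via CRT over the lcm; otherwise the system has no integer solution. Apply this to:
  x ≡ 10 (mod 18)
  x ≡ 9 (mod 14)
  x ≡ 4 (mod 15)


Moduli 18, 14, 15 are not pairwise coprime, so CRT works modulo lcm(m_i) when all pairwise compatibility conditions hold.
Pairwise compatibility: gcd(m_i, m_j) must divide a_i - a_j for every pair.
Merge one congruence at a time:
  Start: x ≡ 10 (mod 18).
  Combine with x ≡ 9 (mod 14): gcd(18, 14) = 2, and 9 - 10 = -1 is NOT divisible by 2.
    ⇒ system is inconsistent (no integer solution).

No solution (the system is inconsistent).


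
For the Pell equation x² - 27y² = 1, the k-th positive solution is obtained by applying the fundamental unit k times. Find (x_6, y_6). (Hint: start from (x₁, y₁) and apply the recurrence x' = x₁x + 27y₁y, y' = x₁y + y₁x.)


Step 1: Find the fundamental solution (x₁, y₁) of x² - 27y² = 1.
  Expand √27 as a continued fraction. a₀ = ⌊√27⌋ = 5; iterate m_{k+1} = d_k·a_k − m_k, d_{k+1} = (27 − m_{k+1}²)/d_k, a_{k+1} = ⌊(a₀ + m_{k+1})/d_{k+1}⌋ (starting m₀ = 0, d₀ = 1), with convergents p_k = a_k·p_{k-1} + p_{k-2}, q_k = a_k·q_{k-1} + q_{k-2} (p₋₁ = 1, q₋₁ = 0):
  k = 0: a₀ = 5; p₀/q₀ = 5/1; p₀² − 27·q₀² = 25 − 27 = -2.
  k = 1: m = 5, d = 2, a = ⌊(5 + 5)/2⌋ = 5; p/q = (5·5 + 1)/(5·1 + 0) = 26/5; p² − 27·q² = 676 − 675 = 1.
  The first convergent with p² − 27·q² = 1 gives the fundamental solution (x₁, y₁) = (26, 5).
Step 2: Apply the recurrence (x_{n+1}, y_{n+1}) = (x₁x_n + 27y₁y_n, x₁y_n + y₁x_n) repeatedly.
  From (x_1, y_1) = (26, 5): x_2 = 26·26 + 27·5·5 = 1351; y_2 = 26·5 + 5·26 = 260.
  From (x_2, y_2) = (1351, 260): x_3 = 26·1351 + 27·5·260 = 70226; y_3 = 26·260 + 5·1351 = 13515.
  From (x_3, y_3) = (70226, 13515): x_4 = 26·70226 + 27·5·13515 = 3650401; y_4 = 26·13515 + 5·70226 = 702520.
  From (x_4, y_4) = (3650401, 702520): x_5 = 26·3650401 + 27·5·702520 = 189750626; y_5 = 26·702520 + 5·3650401 = 36517525.
  From (x_5, y_5) = (189750626, 36517525): x_6 = 26·189750626 + 27·5·36517525 = 9863382151; y_6 = 26·36517525 + 5·189750626 = 1898208780.
Step 3: Verify x_6² - 27·y_6² = 97286307456665386801 - 97286307456665386800 = 1 (should be 1). ✓

(x_1, y_1) = (26, 5); (x_6, y_6) = (9863382151, 1898208780).


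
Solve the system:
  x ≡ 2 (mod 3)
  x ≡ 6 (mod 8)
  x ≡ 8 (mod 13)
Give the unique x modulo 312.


Moduli 3, 8, 13 are pairwise coprime; by CRT there is a unique solution modulo M = 3 · 8 · 13 = 312.
Solve pairwise, accumulating the modulus:
  Start with x ≡ 2 (mod 3).
  Combine with x ≡ 6 (mod 8): since gcd(3, 8) = 1, we get a unique residue mod 24.
    Write x = 2 + 3·t and substitute into x ≡ 6 (mod 8): 3·t ≡ 6 − 2 = 4 (mod 8).
    The inverse of 3 mod 8 is 3 (since 3·3 = 9 = 1·8 + 1), so t ≡ 3·4 = 12 ≡ 4 (mod 8).
    Then x = 2 + 3·4 = 14, valid modulo lcm(3, 8) = 24: x ≡ 14 (mod 24).
  Combine with x ≡ 8 (mod 13): since gcd(24, 13) = 1, we get a unique residue mod 312.
    Write x = 14 + 24·t and substitute into x ≡ 8 (mod 13): 24·t ≡ 8 − 14 = -6 (mod 13).
    Reduce coefficients mod 13: 11·t ≡ 7 (mod 13).
    The inverse of 11 mod 13 is 6 (since 11·6 = 66 = 5·13 + 1), so t ≡ 6·7 = 42 ≡ 3 (mod 13).
    Then x = 14 + 24·3 = 86, valid modulo lcm(24, 13) = 312: x ≡ 86 (mod 312).
Verify: 86 mod 3 = 2 ✓, 86 mod 8 = 6 ✓, 86 mod 13 = 8 ✓.

x ≡ 86 (mod 312).


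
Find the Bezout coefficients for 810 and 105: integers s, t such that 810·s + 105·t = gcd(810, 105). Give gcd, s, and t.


Euclidean algorithm on (810, 105) — divide until remainder is 0:
  810 = 7 · 105 + 75
  105 = 1 · 75 + 30
  75 = 2 · 30 + 15
  30 = 2 · 15 + 0
gcd(810, 105) = 15.
Track Bezout coefficients alongside the remainders: start with r₀ = 810 = a·1 + b·0 (s = 1, t = 0) and r₁ = 105 = a·0 + b·1 (s = 0, t = 1); each new remainder r_{k+1} = r_{k-1} − q_k·r_k inherits s_{k+1} = s_{k-1} − q_k·s_k, t_{k+1} = t_{k-1} − q_k·t_k, so r_k = a·s_k + b·t_k at every step:
  q = 7: r = 75, s = 1 − 7·0 = 1, t = 0 − 7·1 = -7  (check: 810·1 + 105·(-7) = 75)
  q = 1: r = 30, s = 0 − 1·1 = -1, t = 1 − 1·(-7) = 8  (check: 810·(-1) + 105·8 = 30)
  q = 2: r = 15, s = 1 − 2·(-1) = 3, t = -7 − 2·8 = -23  (check: 810·3 + 105·(-23) = 15)
The row with r = 15 (the gcd) gives the Bezout coefficients s = 3, t = -23.
Result: 810 · (3) + 105 · (-23) = 15.

gcd(810, 105) = 15; s = 3, t = -23 (check: 810·3 + 105·(-23) = 15).


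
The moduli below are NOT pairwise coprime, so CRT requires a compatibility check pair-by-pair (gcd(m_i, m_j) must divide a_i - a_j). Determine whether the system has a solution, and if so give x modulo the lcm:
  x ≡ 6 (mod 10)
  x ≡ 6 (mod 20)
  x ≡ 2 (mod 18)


Moduli 10, 20, 18 are not pairwise coprime, so CRT works modulo lcm(m_i) when all pairwise compatibility conditions hold.
Pairwise compatibility: gcd(m_i, m_j) must divide a_i - a_j for every pair.
Merge one congruence at a time:
  Start: x ≡ 6 (mod 10).
  Combine with x ≡ 6 (mod 20): gcd(10, 20) = 10; 6 - 6 = 0, which IS divisible by 10, so compatible.
    Write x = 6 + 10·t and substitute into x ≡ 6 (mod 20): 10·t ≡ 6 − 6 = 0 (mod 20).
    Divide the congruence (and modulus) by g = 10: 1·t ≡ 0 (mod 2).
    So t ≡ 0 (mod 2).
    Then x = 6 + 10·0 = 6, valid modulo lcm(10, 20) = 20: x ≡ 6 (mod 20).
  Combine with x ≡ 2 (mod 18): gcd(20, 18) = 2; 2 - 6 = -4, which IS divisible by 2, so compatible.
    Write x = 6 + 20·t and substitute into x ≡ 2 (mod 18): 20·t ≡ 2 − 6 = -4 (mod 18).
    Divide the congruence (and modulus) by g = 2: 10·t ≡ -2 (mod 9).
    Reduce coefficients mod 9: 1·t ≡ 7 (mod 9).
    So t ≡ 7 (mod 9).
    Then x = 6 + 20·7 = 146, valid modulo lcm(20, 18) = 180: x ≡ 146 (mod 180).
Verify: 146 mod 10 = 6, 146 mod 20 = 6, 146 mod 18 = 2.

x ≡ 146 (mod 180).


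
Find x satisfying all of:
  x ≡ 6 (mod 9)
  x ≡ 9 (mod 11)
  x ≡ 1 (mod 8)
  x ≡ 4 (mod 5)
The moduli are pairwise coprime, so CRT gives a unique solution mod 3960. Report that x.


Product of moduli M = 9 · 11 · 8 · 5 = 3960.
Merge one congruence at a time:
  Start: x ≡ 6 (mod 9).
  Combine with x ≡ 9 (mod 11); new modulus lcm = 99.
    Write x = 6 + 9·t and substitute into x ≡ 9 (mod 11): 9·t ≡ 9 − 6 = 3 (mod 11).
    The inverse of 9 mod 11 is 5 (since 9·5 = 45 = 4·11 + 1), so t ≡ 5·3 = 15 ≡ 4 (mod 11).
    Then x = 6 + 9·4 = 42, valid modulo lcm(9, 11) = 99: x ≡ 42 (mod 99).
  Combine with x ≡ 1 (mod 8); new modulus lcm = 792.
    Write x = 42 + 99·t and substitute into x ≡ 1 (mod 8): 99·t ≡ 1 − 42 = -41 (mod 8).
    Reduce coefficients mod 8: 3·t ≡ 7 (mod 8).
    The inverse of 3 mod 8 is 3 (since 3·3 = 9 = 1·8 + 1), so t ≡ 3·7 = 21 ≡ 5 (mod 8).
    Then x = 42 + 99·5 = 537, valid modulo lcm(99, 8) = 792: x ≡ 537 (mod 792).
  Combine with x ≡ 4 (mod 5); new modulus lcm = 3960.
    Write x = 537 + 792·t and substitute into x ≡ 4 (mod 5): 792·t ≡ 4 − 537 = -533 (mod 5).
    Reduce coefficients mod 5: 2·t ≡ 2 (mod 5).
    The inverse of 2 mod 5 is 3 (since 2·3 = 6 = 1·5 + 1), so t ≡ 3·2 = 6 ≡ 1 (mod 5).
    Then x = 537 + 792·1 = 1329, valid modulo lcm(792, 5) = 3960: x ≡ 1329 (mod 3960).
Verify against each original: 1329 mod 9 = 6, 1329 mod 11 = 9, 1329 mod 8 = 1, 1329 mod 5 = 4.

x ≡ 1329 (mod 3960).
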